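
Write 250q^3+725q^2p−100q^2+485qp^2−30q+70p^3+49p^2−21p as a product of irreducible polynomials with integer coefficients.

(5q+10p−3)(10q+7p)(5q+p+1)

Group: 10q(25q^2+55qp−10q+10p^2+7p−3) + 7p(25q^2+55qp−10q+10p^2+7p−3); both groups contain (25q^2+55qp−10q+10p^2+7p−3), so (10q+7p) is a factor with cofactor 25q^2+55qp−10q+10p^2+7p−3.
The cofactor groups again: 25q^2+55qp−10q+10p^2+7p−3 = 5q(5q+p+1) + (10p−3)(5q+p+1); both groups contain (5q+p+1), giving (5q+10p−3)(5q+p+1).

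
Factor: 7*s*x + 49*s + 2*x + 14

(7*s + 2)*(x + 7)

Group as (7*s*x + 49*s) + (2*x + 14) = 7*s*(x + 7) + 2*(x + 7).
Both groups share the factor (x + 7).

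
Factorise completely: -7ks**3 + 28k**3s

Every term has a factor of 7ks. Then 4k**2 - s**2 = (2k)² − (s)².

7ks(2k + s)(2k - s)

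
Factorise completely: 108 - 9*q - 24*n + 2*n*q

(2*n - 9)*(q - 12)

Group as (2*n*q - 24*n) + (-9*q + 108) = 2*n*(q - 12) - 9*(q - 12).
Both groups share the factor (q - 12).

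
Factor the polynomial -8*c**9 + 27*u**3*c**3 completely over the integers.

c**3*(3*u - 2*c**2)*(9*u**2 + 6*u*c**2 + 4*c**4)

Every term has a factor of c**3; factoring it out leaves 27*u**3 - 8*c**6.
Recognize a difference of cubes with the parts 3*u and 2*c**2.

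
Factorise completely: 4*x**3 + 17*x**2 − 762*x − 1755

(4*x + 9)*(x + 15)*(x − 13)

Trying the rational-root candidates, x = −9/4 is a root, giving the factor (4*x + 9) and quotient x**2 + 2*x − 195.
The remaining quadratic factors as (x + 15)(x − 13).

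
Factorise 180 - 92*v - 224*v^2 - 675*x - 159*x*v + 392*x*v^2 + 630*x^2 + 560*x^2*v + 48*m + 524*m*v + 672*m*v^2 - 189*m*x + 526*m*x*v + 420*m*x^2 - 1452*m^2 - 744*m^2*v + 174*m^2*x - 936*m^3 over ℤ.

Group: 12*m*(-78*m^2 + 60*m*x - 62*m*v - 147*m + 80*x*v + 90*x + 56*v^2 + 23*v - 45) + (7*x - 4)*(-78*m^2 + 60*m*x - 62*m*v - 147*m + 80*x*v + 90*x + 56*v^2 + 23*v - 45); both groups contain (-78*m^2 + 60*m*x - 62*m*v - 147*m + 80*x*v + 90*x + 56*v^2 + 23*v - 45), so (12*m + 7*x - 4) is a factor with cofactor -78*m^2 + 60*m*x - 62*m*v - 147*m + 80*x*v + 90*x + 56*v^2 + 23*v - 45.
The cofactor groups again: -78*m^2 + 60*m*x - 62*m*v - 147*m + 80*x*v + 90*x + 56*v^2 + 23*v - 45 = -13*m*(6*m + 8*v + 9) + (10*x + 7*v - 5)*(6*m + 8*v + 9); both groups contain (6*m + 8*v + 9), giving -(13*m - 10*x - 7*v + 5)*(6*m + 8*v + 9).

-(12*m + 7*x - 4)*(13*m - 10*x - 7*v + 5)*(6*m + 8*v + 9)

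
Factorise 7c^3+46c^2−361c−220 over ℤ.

(7c+4)(c+11)(c−5)

Trying the rational-root candidates, c = −4/7 is a root, so (7c+4) divides it; the quotient is c^2+6c−55.
The remaining quadratic factors as (c+11)(c−5).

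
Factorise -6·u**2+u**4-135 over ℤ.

(u**2+9)·(u**2-15)

Substitute w = u**2 to get a quadratic in w, then factor.
u**2+9 is irreducible over ℤ (sum of squares).
u**2-15 is irreducible over ℤ (15 is not a perfect square).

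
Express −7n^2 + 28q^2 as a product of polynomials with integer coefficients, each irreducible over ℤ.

Pull out the common factor 7; 4q^2 − n^2 is a difference of squares.

7(2q − n)(2q + n)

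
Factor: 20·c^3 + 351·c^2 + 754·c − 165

Trying the rational-root candidates, c = −11/4 is a root, so (4·c + 11) is a factor; dividing leaves 5·c^2 + 74·c − 15.
The remaining quadratic factors as (5·c − 1)(c + 15).

(4·c + 11)·(5·c − 1)·(c + 15)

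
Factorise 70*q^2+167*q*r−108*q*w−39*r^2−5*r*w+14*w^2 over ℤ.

(14*q−3*r−2*w)*(5*q+13*r−7*w)

Group: 14*q*(5*q+13*r−7*w) + (−3*r−2*w)*(5*q+13*r−7*w); both groups contain (5*q+13*r−7*w).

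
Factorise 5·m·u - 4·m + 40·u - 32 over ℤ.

(5·u - 4)·(m + 8)

Group as (5·m·u - 4·m) + (40·u - 32) = m·(5·u - 4) + 8·(5·u - 4).
Both groups share the factor (5·u - 4).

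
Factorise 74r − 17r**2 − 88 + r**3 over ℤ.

Testing divisors of the constant over divisors of the leading coefficient, r = 4 is a root, so (r − 4) divides it; the quotient is r**2 − 13r + 22.
The remaining quadratic factors as (r − 2)(r − 11).

(r − 11)(r − 2)(r − 4)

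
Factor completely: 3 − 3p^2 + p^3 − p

Among the possible rational roots, p = −1 is a root, giving the factor (p + 1) and quotient p^2 − 4p + 3.
The remaining quadratic factors as (p − 3)(p − 1).

(p + 1)(p − 1)(p − 3)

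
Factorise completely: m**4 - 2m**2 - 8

(m + 2)(m - 2)(m**2 + 2)

Substitute u = m**2 to get a quadratic in u, then factor.
m**2 + 2 is irreducible over ℤ (always positive, so no real roots).
m**2 - 4 is a difference of squares.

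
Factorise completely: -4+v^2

(v+2)(v-2)

Two integers with product -4 and sum 0 are -2 and 2.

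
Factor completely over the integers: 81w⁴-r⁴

(3w-r)(3w+r)(9w²+r²)

Write as (9w²)² − (r²)², then factor 9w²-r² once more.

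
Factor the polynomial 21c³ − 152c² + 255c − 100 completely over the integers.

Testing divisors of the constant over divisors of the leading coefficient, c = 5/3 is a root, so (3c − 5) is a factor; dividing leaves 7c² − 39c + 20.
The remaining quadratic factors as (7c − 4)(c − 5).

(3c − 5)(7c − 4)(c − 5)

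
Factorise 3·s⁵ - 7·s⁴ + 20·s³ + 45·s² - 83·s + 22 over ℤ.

Among the possible rational roots, s = 1 is a root, giving the factor (s - 1) and quotient 3·s⁴ - 4·s³ + 16·s² + 61·s - 22.
Continuing, s = -2 is a root, so (s + 2) divides it; the quotient is 3·s³ - 10·s² + 36·s - 11.
Next, s = 1/3 is a root, so (3·s - 1) is a factor; dividing leaves s² - 3·s + 11.
The quadratic s² - 3·s + 11 has discriminant -35 < 0 and is irreducible over ℤ.

(3·s - 1)·(s + 2)·(s - 1)·(s² - 3·s + 11)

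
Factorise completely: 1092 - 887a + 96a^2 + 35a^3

Among the possible rational roots, a = 13/7 is a root, giving the factor (7a - 13) and quotient 5a^2 + 23a - 84.
The remaining quadratic factors as (5a - 12)(a + 7).

(5a - 12)(7a - 13)(a + 7)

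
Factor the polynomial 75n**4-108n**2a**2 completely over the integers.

3n**2(5n-6a)(5n+6a)

Factor out 3n**2, leaving 25n**2-36a**2, which is a difference of two squares.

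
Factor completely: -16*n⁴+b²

(b+4*n²)*(b-4*n²)

Recognize a difference of squares with the parts b and 4*n².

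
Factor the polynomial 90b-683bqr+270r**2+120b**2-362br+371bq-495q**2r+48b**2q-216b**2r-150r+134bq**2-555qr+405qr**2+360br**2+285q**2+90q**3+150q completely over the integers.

Group: 8b(6bq-27br+15b+10q**2-55qr+25q+45r**2-25r) + (9q+6)(6bq-27br+15b+10q**2-55qr+25q+45r**2-25r); both groups contain (6bq-27br+15b+10q**2-55qr+25q+45r**2-25r), so (8b+9q+6) is a factor with cofactor 6bq-27br+15b+10q**2-55qr+25q+45r**2-25r.
The cofactor groups again: 6bq-27br+15b+10q**2-55qr+25q+45r**2-25r = 2q(3b+5q-5r) + (-9r+5)(3b+5q-5r); both groups contain (3b+5q-5r), giving (2q-9r+5)(3b+5q-5r).

(2q-9r+5)(3b+5q-5r)(8b+9q+6)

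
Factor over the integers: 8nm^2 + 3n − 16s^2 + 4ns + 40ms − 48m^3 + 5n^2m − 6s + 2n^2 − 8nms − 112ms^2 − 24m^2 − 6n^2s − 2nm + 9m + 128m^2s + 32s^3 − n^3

Group: n(−n^2 + nm − 2ns + 3n + 12m^2 − 20ms + 9m + 8s^2 − 6s) + (−4m + 4s + 1)(−n^2 + nm − 2ns + 3n + 12m^2 − 20ms + 9m + 8s^2 − 6s); both groups contain (−n^2 + nm − 2ns + 3n + 12m^2 − 20ms + 9m + 8s^2 − 6s), so (n − 4m + 4s + 1) is a factor with cofactor −n^2 + nm − 2ns + 3n + 12m^2 − 20ms + 9m + 8s^2 − 6s.
The cofactor groups again: −n^2 + nm − 2ns + 3n + 12m^2 − 20ms + 9m + 8s^2 − 6s = −n(n + 3m − 2s) + (4m − 4s + 3)(n + 3m − 2s); both groups contain (n + 3m − 2s), giving −(n − 4m + 4s − 3)(n + 3m − 2s).

−(n − 4m + 4s + 1)(n − 4m + 4s − 3)(n + 3m − 2s)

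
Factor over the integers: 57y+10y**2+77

(2y+7)(5y+11)

Need a pair with product 10·77 = 770 and sum 57: that's 35 and 22.
Split the middle term: 10y**2+35y + 22y+77 = 5y(2y+7) + 11(2y+7).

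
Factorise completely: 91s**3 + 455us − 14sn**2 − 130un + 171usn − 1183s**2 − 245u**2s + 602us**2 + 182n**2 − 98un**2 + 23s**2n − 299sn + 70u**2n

Group: 7s(−35u**2 + 86us + 49un + 65u + 13s**2 + 7sn − 169s − 91n) − 2n(−35u**2 + 86us + 49un + 65u + 13s**2 + 7sn − 169s − 91n); both groups contain (−35u**2 + 86us + 49un + 65u + 13s**2 + 7sn − 169s − 91n), so (7s − 2n) is a factor with cofactor −35u**2 + 86us + 49un + 65u + 13s**2 + 7sn − 169s − 91n.
The cofactor groups again: −35u**2 + 86us + 49un + 65u + 13s**2 + 7sn − 169s − 91n = −5u(7u + s − 13) + (13s + 7n)(7u + s − 13); both groups contain (7u + s − 13), giving −(5u − 13s − 7n)(7u + s − 13).

−(7s − 2n)(5u − 13s − 7n)(7u + s − 13)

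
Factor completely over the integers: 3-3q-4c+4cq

Group as (4cq-4c) + (-3q+3) = 4c(q-1) - 3(q-1).
Both groups share the factor (q-1).

(4c-3)(q-1)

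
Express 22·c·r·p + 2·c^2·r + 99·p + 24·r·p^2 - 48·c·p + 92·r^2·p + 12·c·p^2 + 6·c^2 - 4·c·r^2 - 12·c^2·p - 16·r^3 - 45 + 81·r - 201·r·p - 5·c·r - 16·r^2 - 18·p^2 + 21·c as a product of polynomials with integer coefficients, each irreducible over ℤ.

Group: 2·c·(c·r - 6·c·p + 3·c - 4·r^2 + 23·r·p - 7·r + 6·p^2 - 33·p + 15) + (4·r - 3)·(c·r - 6·c·p + 3·c - 4·r^2 + 23·r·p - 7·r + 6·p^2 - 33·p + 15); both groups contain (c·r - 6·c·p + 3·c - 4·r^2 + 23·r·p - 7·r + 6·p^2 - 33·p + 15), so (2·c + 4·r - 3) is a factor with cofactor c·r - 6·c·p + 3·c - 4·r^2 + 23·r·p - 7·r + 6·p^2 - 33·p + 15.
The cofactor groups again: c·r - 6·c·p + 3·c - 4·r^2 + 23·r·p - 7·r + 6·p^2 - 33·p + 15 = c·(r - 6·p + 3) + (-4·r - p + 5)·(r - 6·p + 3); both groups contain (r - 6·p + 3), giving (c - 4·r - p + 5)·(r - 6·p + 3).

(r - 6·p + 3)·(2·c + 4·r - 3)·(c - 4·r - p + 5)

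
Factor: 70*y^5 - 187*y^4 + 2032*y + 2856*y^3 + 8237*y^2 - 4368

(2*y + 3)*(5*y + 7)*(7*y - 4)*(y^2 - 5*y + 52)

Among the possible rational roots, y = -7/5 is a root, so (5*y + 7) divides it; the quotient is 14*y^4 - 57*y^3 + 651*y^2 + 736*y - 624.
Next, y = 4/7 is a root, so (7*y - 4) is a factor; dividing leaves 2*y^3 - 7*y^2 + 89*y + 156.
Next, y = -3/2 is a root, so (2*y + 3) is a factor; dividing leaves y^2 - 5*y + 52.
The quadratic y^2 - 5*y + 52 has discriminant -183 < 0 and is irreducible over ℤ.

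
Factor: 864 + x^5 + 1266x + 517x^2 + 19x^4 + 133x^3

(x + 1)(x + 6)(x + 9)(x^2 + 3x + 16)

By the rational root theorem, x = -1 is a root, so (x + 1) is a factor; dividing leaves x^4 + 18x^3 + 115x^2 + 402x + 864.
Continuing, x = -6 is a root, so (x + 6) divides it; the quotient is x^3 + 12x^2 + 43x + 144.
Then x = -9 is a root, giving the factor (x + 9) and quotient x^2 + 3x + 16.
The quadratic x^2 + 3x + 16 has discriminant -55 < 0 and is irreducible over ℤ.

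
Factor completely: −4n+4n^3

4n(n+1)(n−1)

Every term has a factor of 4n. Then n^2−1 = (n)² − (1)².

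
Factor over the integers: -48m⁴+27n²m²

Pull out the common factor 3m²; 9n²-16m² is a difference of squares.

3m²(3n-4m)(3n+4m)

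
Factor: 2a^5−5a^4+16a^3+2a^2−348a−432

Among the possible rational roots, a = −2 is a root, so (a+2) is a factor; dividing leaves 2a^4−9a^3+34a^2−66a−216.
Next, a = 4 is a root, so (a−4) divides it; the quotient is 2a^3−a^2+30a+54.
Then a = −3/2 is a root, giving the factor (2a+3) and quotient a^2−2a+18.
The quadratic a^2−2a+18 has discriminant −68 < 0 and is irreducible over ℤ.

(2a+3)(a+2)(a−4)(a^2−2a+18)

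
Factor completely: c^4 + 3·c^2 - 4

Substitute u = c^2 to get a quadratic in u, then factor.
c^2 - 1 is a difference of squares.
c^2 + 4 is irreducible over ℤ (sum of squares).

(c + 1)·(c - 1)·(c^2 + 4)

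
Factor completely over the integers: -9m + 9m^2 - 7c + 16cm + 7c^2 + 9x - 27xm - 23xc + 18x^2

Group: 9x(2x - c - m + 1) + (-7c - 9m)(2x - c - m + 1); both groups contain (2x - c - m + 1).

(9x - 7c - 9m)(2x - c - m + 1)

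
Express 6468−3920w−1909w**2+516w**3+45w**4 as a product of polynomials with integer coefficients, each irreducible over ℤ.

(3w+7)(3w−11)(5w−6)(w+14)

Testing divisors of the constant over divisors of the leading coefficient, w = 6/5 is a root, giving the factor (5w−6) and quotient 9w**3+114w**2−245w−1078.
Then w = −7/3 is a root, so (3w+7) divides it; the quotient is 3w**2+31w−154.
The remaining quadratic factors as (w+14)(3w−11).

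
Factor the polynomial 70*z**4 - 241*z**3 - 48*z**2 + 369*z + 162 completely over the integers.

By the rational root theorem, z = -1/2 is a root, so (2*z + 1) is a factor; dividing leaves 35*z**3 - 138*z**2 + 45*z + 162.
Then z = -6/7 is a root, so (7*z + 6) divides it; the quotient is 5*z**2 - 24*z + 27.
The remaining quadratic factors as (5*z - 9)(z - 3).

(2*z + 1)*(5*z - 9)*(7*z + 6)*(z - 3)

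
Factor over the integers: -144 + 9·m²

9·(m + 4)·(m - 4)

Pull out the common factor 9; m² - 16 is a difference of squares.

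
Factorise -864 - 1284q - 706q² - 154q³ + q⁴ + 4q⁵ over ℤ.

(4q + 9)(q + 2)(q - 8)(q² + 4q + 6)

Testing divisors of the constant over divisors of the leading coefficient, q = -9/4 is a root, so (4q + 9) is a factor; dividing leaves q⁴ - 2q³ - 34q² - 100q - 96.
Next, q = 8 is a root, so (q - 8) divides it; the quotient is q³ + 6q² + 14q + 12.
Continuing, q = -2 is a root, so (q + 2) divides it; the quotient is q² + 4q + 6.
The quadratic q² + 4q + 6 has discriminant -8 < 0 and is irreducible over ℤ.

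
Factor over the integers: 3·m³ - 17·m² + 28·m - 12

(3·m - 2)·(m - 2)·(m - 3)

Among the possible rational roots, m = 3 is a root, giving the factor (m - 3) and quotient 3·m² - 8·m + 4.
The remaining quadratic factors as (3·m - 2)(m - 2).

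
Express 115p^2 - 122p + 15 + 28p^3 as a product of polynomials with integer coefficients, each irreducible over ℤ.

Trying the rational-root candidates, p = 3/4 is a root, so (4p - 3) divides it; the quotient is 7p^2 + 34p - 5.
The remaining quadratic factors as (7p - 1)(p + 5).

(4p - 3)(7p - 1)(p + 5)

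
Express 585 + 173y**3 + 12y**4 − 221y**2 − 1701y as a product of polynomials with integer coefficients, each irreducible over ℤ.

(3y − 1)(4y − 13)(y + 15)(y + 3)

Testing divisors of the constant over divisors of the leading coefficient, y = −15 is a root, so (y + 15) is a factor; dividing leaves 12y**3 − 7y**2 − 116y + 39.
Continuing, y = 1/3 is a root, giving the factor (3y − 1) and quotient 4y**2 − y − 39.
The remaining quadratic factors as (y + 3)(4y − 13).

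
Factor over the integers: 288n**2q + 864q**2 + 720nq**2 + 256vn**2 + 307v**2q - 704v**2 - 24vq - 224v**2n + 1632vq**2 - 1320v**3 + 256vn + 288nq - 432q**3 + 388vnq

Group: 8v(-165v**2 - 28vn + 224vq - 88v + 32n**2 + 80nq + 32n - 48q**2 + 96q) + 9q(-165v**2 - 28vn + 224vq - 88v + 32n**2 + 80nq + 32n - 48q**2 + 96q); both groups contain (-165v**2 - 28vn + 224vq - 88v + 32n**2 + 80nq + 32n - 48q**2 + 96q), so (8v + 9q) is a factor with cofactor -165v**2 - 28vn + 224vq - 88v + 32n**2 + 80nq + 32n - 48q**2 + 96q.
The cofactor groups again: -165v**2 - 28vn + 224vq - 88v + 32n**2 + 80nq + 32n - 48q**2 + 96q = -15v(11v - 4n - 12q) + (-8n + 4q - 8)(11v - 4n - 12q); both groups contain (11v - 4n - 12q), giving -(15v + 8n - 4q + 8)(11v - 4n - 12q).

-(11v - 4n - 12q)(15v + 8n - 4q + 8)(8v + 9q)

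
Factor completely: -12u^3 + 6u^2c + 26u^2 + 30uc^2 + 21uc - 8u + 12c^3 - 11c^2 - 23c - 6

Group: 3u(-4u^2 + 6uc + 10u + 4c^2 - 5c - 6) + (3c + 1)(-4u^2 + 6uc + 10u + 4c^2 - 5c - 6); both groups contain (-4u^2 + 6uc + 10u + 4c^2 - 5c - 6), so (3u + 3c + 1) is a factor with cofactor -4u^2 + 6uc + 10u + 4c^2 - 5c - 6.
The cofactor groups again: -4u^2 + 6uc + 10u + 4c^2 - 5c - 6 = -2u(2u - 4c - 3) + (-c + 2)(2u - 4c - 3); both groups contain (2u - 4c - 3), giving -(2u + c - 2)(2u - 4c - 3).

-(2u - 4c - 3)(3u + 3c + 1)(2u + c - 2)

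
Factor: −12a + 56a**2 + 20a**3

Pull out the common factor 4a, then factor the remaining trinomial.

4a(5a − 1)(a + 3)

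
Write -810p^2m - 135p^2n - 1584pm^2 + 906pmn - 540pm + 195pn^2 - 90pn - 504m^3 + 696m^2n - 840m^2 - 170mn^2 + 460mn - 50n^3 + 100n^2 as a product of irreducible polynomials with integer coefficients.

-(9p + 14m - 10n)(6m + n)(15p + 6m - 5n + 10)

Group: 6m(-135p^2 - 264pm + 195pn - 90p - 84m^2 + 130mn - 140m - 50n^2 + 100n) + n(-135p^2 - 264pm + 195pn - 90p - 84m^2 + 130mn - 140m - 50n^2 + 100n); both groups contain (-135p^2 - 264pm + 195pn - 90p - 84m^2 + 130mn - 140m - 50n^2 + 100n), so (6m + n) is a factor with cofactor -135p^2 - 264pm + 195pn - 90p - 84m^2 + 130mn - 140m - 50n^2 + 100n.
The cofactor groups again: -135p^2 - 264pm + 195pn - 90p - 84m^2 + 130mn - 140m - 50n^2 + 100n = -15p(9p + 14m - 10n) + (-6m + 5n - 10)(9p + 14m - 10n); both groups contain (9p + 14m - 10n), giving -(15p + 6m - 5n + 10)(9p + 14m - 10n).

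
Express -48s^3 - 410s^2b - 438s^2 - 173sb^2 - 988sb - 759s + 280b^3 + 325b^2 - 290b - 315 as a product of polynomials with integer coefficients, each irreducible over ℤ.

Group: 6s(-8s^2 - 59sb - 61s + 40b^2 - 5b - 35) + (7b + 9)(-8s^2 - 59sb - 61s + 40b^2 - 5b - 35); both groups contain (-8s^2 - 59sb - 61s + 40b^2 - 5b - 35), so (6s + 7b + 9) is a factor with cofactor -8s^2 - 59sb - 61s + 40b^2 - 5b - 35.
The cofactor groups again: -8s^2 - 59sb - 61s + 40b^2 - 5b - 35 = -8s(s + 8b + 7) + (5b - 5)(s + 8b + 7); both groups contain (s + 8b + 7), giving -(8s - 5b + 5)(s + 8b + 7).

-(8s - 5b + 5)(6s + 7b + 9)(s + 8b + 7)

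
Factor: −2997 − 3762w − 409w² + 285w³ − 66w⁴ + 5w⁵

(5w + 9)(w + 1)(w − 9)(w² − 7w + 37)

Trying the rational-root candidates, w = −1 is a root, giving the factor (w + 1) and quotient 5w⁴ − 71w³ + 356w² − 765w − 2997.
Continuing, w = −9/5 is a root, so (5w + 9) divides it; the quotient is w³ − 16w² + 100w − 333.
Next, w = 9 is a root, so (w − 9) divides it; the quotient is w² − 7w + 37.
The quadratic w² − 7w + 37 has discriminant −99 < 0 and is irreducible over ℤ.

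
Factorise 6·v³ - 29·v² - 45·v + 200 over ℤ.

(2·v - 5)·(3·v + 8)·(v - 5)

By the rational root theorem, v = 5/2 is a root, so (2·v - 5) divides it; the quotient is 3·v² - 7·v - 40.
The remaining quadratic factors as (v - 5)(3·v + 8).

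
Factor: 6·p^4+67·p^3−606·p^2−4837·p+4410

Trying the rational-root candidates, p = −7 is a root, giving the factor (p+7) and quotient 6·p^3+25·p^2−781·p+630.
Then p = −14 is a root, so (p+14) is a factor; dividing leaves 6·p^2−59·p+45.
The remaining quadratic factors as (6·p−5)(p−9).

(6·p−5)·(p+14)·(p+7)·(p−9)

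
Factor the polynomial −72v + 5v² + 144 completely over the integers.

(5v − 12)(v − 12)

Need a pair with product 5·144 = 720 and sum −72: that's −12 and −60.
Split the middle term: 5v² − 12v − 60v + 144 = v(5v − 12) − 12(5v − 12).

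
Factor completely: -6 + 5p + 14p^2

(2p - 1)(7p + 6)

Need a pair with product 14·(-6) = -84 and sum 5: that's 12 and -7.
Split the middle term: 14p^2 + 12p - 7p - 6 = 2p(7p + 6) - (7p + 6).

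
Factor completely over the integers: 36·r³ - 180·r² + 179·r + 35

(2·r - 7)·(3·r - 5)·(6·r + 1)

Trying the rational-root candidates, r = -1/6 is a root, so (6·r + 1) is a factor; dividing leaves 6·r² - 31·r + 35.
The remaining quadratic factors as (3·r - 5)(2·r - 7).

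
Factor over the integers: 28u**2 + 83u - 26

(4u + 13)(7u - 2)

Need a pair with product 28·(-26) = -728 and sum 83: that's 91 and -8.
Split the middle term: 28u**2 + 91u - 8u - 26 = 7u(4u + 13) - 2(4u + 13).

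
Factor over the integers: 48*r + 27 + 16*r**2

(4*r + 3)*(4*r + 9)

Need a pair with product 16·27 = 432 and sum 48: that's 36 and 12.
Split the middle term: 16*r**2 + 36*r + 12*r + 27 = 4*r*(4*r + 9) + 3*(4*r + 9).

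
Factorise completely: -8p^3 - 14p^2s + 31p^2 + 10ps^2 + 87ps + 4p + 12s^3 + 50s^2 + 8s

-(8p + 6s + 1)(p + 2s)(p - s - 4)

Group: 8p(-p^2 - ps + 4p + 2s^2 + 8s) + (6s + 1)(-p^2 - ps + 4p + 2s^2 + 8s); both groups contain (-p^2 - ps + 4p + 2s^2 + 8s), so (8p + 6s + 1) is a factor with cofactor -p^2 - ps + 4p + 2s^2 + 8s.
The cofactor groups again: -p^2 - ps + 4p + 2s^2 + 8s = -p(p - s - 4) - 2s(p - s - 4); both groups contain (p - s - 4), giving -(p + 2s)(p - s - 4).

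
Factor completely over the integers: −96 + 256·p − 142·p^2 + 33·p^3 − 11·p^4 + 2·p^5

(2·p − 1)·(p − 2)·(p − 4)·(p^2 + p + 12)

Among the possible rational roots, p = 1/2 is a root, giving the factor (2·p − 1) and quotient p^4 − 5·p^3 + 14·p^2 − 64·p + 96.
Continuing, p = 2 is a root, so (p − 2) is a factor; dividing leaves p^3 − 3·p^2 + 8·p − 48.
Next, p = 4 is a root, so (p − 4) divides it; the quotient is p^2 + p + 12.
The quadratic p^2 + p + 12 has discriminant −47 < 0 and is irreducible over ℤ.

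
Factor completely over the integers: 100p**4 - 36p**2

Every term has a factor of 4p**2. Then 25p**2 - 9 = (5p)² − (3)².

4p**2(5p + 3)(5p - 3)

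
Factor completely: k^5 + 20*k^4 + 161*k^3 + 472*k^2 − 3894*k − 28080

By the rational root theorem, k = −8 is a root, so (k + 8) is a factor; dividing leaves k^4 + 12*k^3 + 65*k^2 − 48*k − 3510.
Continuing, k = −9 is a root, so (k + 9) divides it; the quotient is k^3 + 3*k^2 + 38*k − 390.
Then k = 5 is a root, giving the factor (k − 5) and quotient k^2 + 8*k + 78.
The quadratic k^2 + 8*k + 78 has discriminant −248 < 0 and is irreducible over ℤ.

(k + 8)*(k + 9)*(k − 5)*(k^2 + 8*k + 78)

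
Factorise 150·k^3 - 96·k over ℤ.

Every term has a factor of 6·k. Then 25·k^2 - 16 = (5·k)² − (4)².

6·k·(5·k + 4)·(5·k - 4)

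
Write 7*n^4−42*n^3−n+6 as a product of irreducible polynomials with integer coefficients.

(n−6)*(7*n^3−1)

Group as (7*n^4−n) + (−42*n^3+6) = n*(7*n^3−1) − 6*(7*n^3−1).
Both groups share the factor (7*n^3−1).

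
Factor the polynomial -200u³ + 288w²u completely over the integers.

8u(6w - 5u)(6w + 5u)

Factor out 8u, leaving 36w² - 25u², which is a difference of two squares.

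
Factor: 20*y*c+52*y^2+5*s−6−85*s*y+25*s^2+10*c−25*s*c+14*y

Group: 5*s*(5*s−13*y−5*c+3) + (−4*y−2)*(5*s−13*y−5*c+3); both groups contain (5*s−13*y−5*c+3).

(5*s−13*y−5*c+3)*(5*s−4*y−2)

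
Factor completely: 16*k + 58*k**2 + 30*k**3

Pull out the common factor 2*k, then factor the remaining trinomial.

2*k*(3*k + 1)*(5*k + 8)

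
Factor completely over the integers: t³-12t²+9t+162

(t+3)(t-6)(t-9)

Testing divisors of the constant over divisors of the leading coefficient, t = 6 is a root, so (t-6) is a factor; dividing leaves t²-6t-27.
The remaining quadratic factors as (t-9)(t+3).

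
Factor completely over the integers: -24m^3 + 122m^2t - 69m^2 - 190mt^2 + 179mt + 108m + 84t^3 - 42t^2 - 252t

Group: m(-24m^2 + 74mt + 27m - 42t^2 - 63t) + (-2t + 4)(-24m^2 + 74mt + 27m - 42t^2 - 63t); both groups contain (-24m^2 + 74mt + 27m - 42t^2 - 63t), so (m - 2t + 4) is a factor with cofactor -24m^2 + 74mt + 27m - 42t^2 - 63t.
The cofactor groups again: -24m^2 + 74mt + 27m - 42t^2 - 63t = -8m(3m - 7t) + (6t + 9)(3m - 7t); both groups contain (3m - 7t), giving -(8m - 6t - 9)(3m - 7t).

-(3m - 7t)(8m - 6t - 9)(m - 2t + 4)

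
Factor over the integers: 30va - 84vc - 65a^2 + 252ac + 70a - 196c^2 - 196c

(6v - 13a + 14c + 14)(5a - 14c)

Group: 6v(5a - 14c) + (-13a + 14c + 14)(5a - 14c); both groups contain (5a - 14c).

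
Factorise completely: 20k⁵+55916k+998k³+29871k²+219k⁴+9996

Testing divisors of the constant over divisors of the leading coefficient, k = −7/4 is a root, giving the factor (4k+7) and quotient 5k⁴+46k³+169k²+7172k+1428.
Next, k = −1/5 is a root, giving the factor (5k+1) and quotient k³+9k²+32k+1428.
Next, k = −14 is a root, so (k+14) divides it; the quotient is k²−5k+102.
The quadratic k²−5k+102 has discriminant −383 < 0 and is irreducible over ℤ.

(4k+7)(5k+1)(k+14)(k²−5k+102)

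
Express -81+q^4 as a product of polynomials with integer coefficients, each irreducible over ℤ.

(q+3)*(q-3)*(q^2+9)

Difference of squares twice: with A = q and B = 3, A⁴ − B⁴ = (A² − B²)(A² + B²), and A² − B² factors again.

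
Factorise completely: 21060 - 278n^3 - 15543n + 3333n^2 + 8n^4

Among the possible rational roots, n = 12 is a root, so (n - 12) divides it; the quotient is 8n^3 - 182n^2 + 1149n - 1755.
Continuing, n = 9/4 is a root, giving the factor (4n - 9) and quotient 2n^2 - 41n + 195.
The remaining quadratic factors as (n - 13)(2n - 15).

(2n - 15)(4n - 9)(n - 12)(n - 13)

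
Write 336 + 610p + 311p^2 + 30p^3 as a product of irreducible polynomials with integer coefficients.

(5p + 6)(6p + 7)(p + 8)

By the rational root theorem, p = -7/6 is a root, so (6p + 7) divides it; the quotient is 5p^2 + 46p + 48.
The remaining quadratic factors as (5p + 6)(p + 8).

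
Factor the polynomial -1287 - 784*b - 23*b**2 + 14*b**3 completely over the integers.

(2*b + 11)*(7*b + 13)*(b - 9)

Trying the rational-root candidates, b = -13/7 is a root, so (7*b + 13) is a factor; dividing leaves 2*b**2 - 7*b - 99.
The remaining quadratic factors as (b - 9)(2*b + 11).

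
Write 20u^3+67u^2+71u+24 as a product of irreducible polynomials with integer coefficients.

(4u+3)(5u+8)(u+1)

Trying the rational-root candidates, u = -8/5 is a root, so (5u+8) divides it; the quotient is 4u^2+7u+3.
The remaining quadratic factors as (4u+3)(u+1).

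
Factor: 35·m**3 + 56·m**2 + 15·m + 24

(5·m + 8)·(7·m**2 + 3)

Group as (35·m**3 + 15·m) + (56·m**2 + 24) = 5·m·(7·m**2 + 3) + 8·(7·m**2 + 3).
Both groups share the factor (7·m**2 + 3).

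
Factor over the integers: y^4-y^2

Every term has a factor of y^2; factoring it out leaves y^2-1.
Recognize a difference of squares with the parts y and 1.

y^2(y+1)(y-1)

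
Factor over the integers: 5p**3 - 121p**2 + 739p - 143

Testing divisors of the constant over divisors of the leading coefficient, p = 13 is a root, so (p - 13) divides it; the quotient is 5p**2 - 56p + 11.
The remaining quadratic factors as (p - 11)(5p - 1).

(5p - 1)(p - 11)(p - 13)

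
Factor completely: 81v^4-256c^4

(3v-4c)(3v+4c)(9v^2+16c^2)

(3v)⁴ − (4c)⁴ = ((3v)² − (4c)²)((3v)² + (4c)²); the first factor splits again, the second (9v^2+16c^2) is irreducible.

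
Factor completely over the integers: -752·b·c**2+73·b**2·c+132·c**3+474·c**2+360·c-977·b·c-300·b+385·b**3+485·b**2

(11·b-2·c-5)·(5·b-6·c)·(7·b+11·c+12)

Group: 11·b·(35·b**2+13·b·c+60·b-66·c**2-72·c) + (-2·c-5)·(35·b**2+13·b·c+60·b-66·c**2-72·c); both groups contain (35·b**2+13·b·c+60·b-66·c**2-72·c), so (11·b-2·c-5) is a factor with cofactor 35·b**2+13·b·c+60·b-66·c**2-72·c.
The cofactor groups again: 35·b**2+13·b·c+60·b-66·c**2-72·c = 5·b·(7·b+11·c+12) - 6·c·(7·b+11·c+12); both groups contain (7·b+11·c+12), giving (5·b-6·c)·(7·b+11·c+12).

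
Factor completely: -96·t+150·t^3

Factor out 6·t, leaving 25·t^2-16, which is a difference of two squares.

6·t·(5·t+4)·(5·t-4)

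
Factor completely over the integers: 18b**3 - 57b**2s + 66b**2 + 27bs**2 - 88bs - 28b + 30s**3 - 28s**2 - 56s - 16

Group: 6b(3b**2 - 11bs + 10b + 10s**2 - 16s - 8) + (3s + 2)(3b**2 - 11bs + 10b + 10s**2 - 16s - 8); both groups contain (3b**2 - 11bs + 10b + 10s**2 - 16s - 8), so (6b + 3s + 2) is a factor with cofactor 3b**2 - 11bs + 10b + 10s**2 - 16s - 8.
The cofactor groups again: 3b**2 - 11bs + 10b + 10s**2 - 16s - 8 = b(3b - 5s - 2) + (-2s + 4)(3b - 5s - 2); both groups contain (3b - 5s - 2), giving (b - 2s + 4)(3b - 5s - 2).

(3b - 5s - 2)(6b + 3s + 2)(b - 2s + 4)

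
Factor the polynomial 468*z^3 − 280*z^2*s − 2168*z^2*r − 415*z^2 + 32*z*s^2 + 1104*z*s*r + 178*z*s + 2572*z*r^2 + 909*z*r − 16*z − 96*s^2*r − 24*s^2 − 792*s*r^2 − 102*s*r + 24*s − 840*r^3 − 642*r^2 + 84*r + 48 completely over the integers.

Group: 9*z*(52*z^2 − 8*z*s − 212*z*r − 23*z + 24*s*r + 6*s + 168*r^2 − 6*r − 12) + (−4*s − 5*r − 4)*(52*z^2 − 8*z*s − 212*z*r − 23*z + 24*s*r + 6*s + 168*r^2 − 6*r − 12); both groups contain (52*z^2 − 8*z*s − 212*z*r − 23*z + 24*s*r + 6*s + 168*r^2 − 6*r − 12), so (9*z − 4*s − 5*r − 4) is a factor with cofactor 52*z^2 − 8*z*s − 212*z*r − 23*z + 24*s*r + 6*s + 168*r^2 − 6*r − 12.
The cofactor groups again: 52*z^2 − 8*z*s − 212*z*r − 23*z + 24*s*r + 6*s + 168*r^2 − 6*r − 12 = 13*z*(4*z − 12*r − 3) + (−2*s − 14*r + 4)*(4*z − 12*r − 3); both groups contain (4*z − 12*r − 3), giving (13*z − 2*s − 14*r + 4)*(4*z − 12*r − 3).

(4*z − 12*r − 3)*(13*z − 2*s − 14*r + 4)*(9*z − 4*s − 5*r − 4)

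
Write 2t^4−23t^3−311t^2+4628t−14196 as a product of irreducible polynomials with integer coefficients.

Trying the rational-root candidates, t = −14 is a root, so (t+14) is a factor; dividing leaves 2t^3−51t^2+403t−1014.
Continuing, t = 6 is a root, so (t−6) is a factor; dividing leaves 2t^2−39t+169.
The remaining quadratic factors as (2t−13)(t−13).

(2t−13)(t+14)(t−13)(t−6)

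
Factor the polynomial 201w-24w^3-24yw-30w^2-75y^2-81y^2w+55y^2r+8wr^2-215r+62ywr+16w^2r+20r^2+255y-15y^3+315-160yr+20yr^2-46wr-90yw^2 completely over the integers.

-(y+4w-4r+7)(5y+2w+5)(3y+3w+r-9)

Group: 3y(-5y^2-22yw+20yr-40y-8w^2+8wr-34w+20r-35) + (3w+r-9)(-5y^2-22yw+20yr-40y-8w^2+8wr-34w+20r-35); both groups contain (-5y^2-22yw+20yr-40y-8w^2+8wr-34w+20r-35), so (3y+3w+r-9) is a factor with cofactor -5y^2-22yw+20yr-40y-8w^2+8wr-34w+20r-35.
The cofactor groups again: -5y^2-22yw+20yr-40y-8w^2+8wr-34w+20r-35 = -5y(y+4w-4r+7) + (-2w-5)(y+4w-4r+7); both groups contain (y+4w-4r+7), giving -(5y+2w+5)(y+4w-4r+7).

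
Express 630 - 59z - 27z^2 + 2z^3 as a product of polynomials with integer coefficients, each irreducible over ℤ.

(2z - 9)(z + 5)(z - 14)

Trying the rational-root candidates, z = 14 is a root, so (z - 14) divides it; the quotient is 2z^2 + z - 45.
The remaining quadratic factors as (z + 5)(2z - 9).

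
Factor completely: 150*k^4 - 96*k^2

6*k^2*(5*k + 4)*(5*k - 4)

Every term has a factor of 6*k^2. Then 25*k^2 - 16 = (5*k)² − (4)².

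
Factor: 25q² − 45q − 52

Need a pair with product 25·(−52) = −1300 and sum −45: that's −65 and 20.
Split the middle term: 25q² − 65q + 20q − 52 = 5q(5q − 13) + 4(5q − 13).

(5q + 4)(5q − 13)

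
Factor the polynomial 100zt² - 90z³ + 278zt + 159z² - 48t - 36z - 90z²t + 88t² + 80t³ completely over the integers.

-(2z - 2t - 3)(15z + 10t - 4)(3z + 4t)

Group: 3z(-30z² + 10zt + 53z + 20t² + 22t - 12) + 4t(-30z² + 10zt + 53z + 20t² + 22t - 12); both groups contain (-30z² + 10zt + 53z + 20t² + 22t - 12), so (3z + 4t) is a factor with cofactor -30z² + 10zt + 53z + 20t² + 22t - 12.
The cofactor groups again: -30z² + 10zt + 53z + 20t² + 22t - 12 = -2z(15z + 10t - 4) + (2t + 3)(15z + 10t - 4); both groups contain (15z + 10t - 4), giving -(2z - 2t - 3)(15z + 10t - 4).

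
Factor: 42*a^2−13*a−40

(6*a+5)*(7*a−8)

Need a pair with product 42·(−40) = −1680 and sum −13: that's 35 and −48.
Split the middle term: 42*a^2+35*a − 48*a−40 = 7*a*(6*a+5) − 8*(6*a+5).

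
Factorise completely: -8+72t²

Every term has a factor of 8. Then 9t²-1 = (3t)² − (1)².

8(3t+1)(3t-1)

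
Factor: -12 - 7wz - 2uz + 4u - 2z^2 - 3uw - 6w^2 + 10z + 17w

Group: -u(3w + 2z - 4) + (-2w - z + 3)(3w + 2z - 4); both groups contain (3w + 2z - 4).

-(3w + 2z - 4)(u + 2w + z - 3)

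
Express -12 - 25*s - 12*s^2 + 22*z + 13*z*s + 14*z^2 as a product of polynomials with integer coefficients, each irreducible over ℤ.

Group: 2*z*(7*z - 4*s - 3) + (3*s + 4)*(7*z - 4*s - 3); both groups contain (7*z - 4*s - 3).

(7*z - 4*s - 3)*(2*z + 3*s + 4)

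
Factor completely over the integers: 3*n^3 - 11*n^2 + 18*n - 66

(3*n - 11)*(n^2 + 6)

Group as (3*n^3 + 18*n) + (-11*n^2 - 66) = 3*n*(n^2 + 6) - 11*(n^2 + 6).
Both groups share the factor (n^2 + 6).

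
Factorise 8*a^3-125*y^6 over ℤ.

-(5*y^2-2*a)*(25*y^4+10*y^2*a+4*a^2)

Recognize a difference of cubes with the parts 2*a and 5*y^2.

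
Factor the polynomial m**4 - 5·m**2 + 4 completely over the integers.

(m + 1)·(m + 2)·(m - 1)·(m - 2)

Substitute u = m**2 to get a quadratic in u, then factor.
m**2 - 1 is a difference of squares.
m**2 - 4 is a difference of squares.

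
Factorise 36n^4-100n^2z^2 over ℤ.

Pull out the common factor 4n^2; 9n^2-25z^2 is a difference of squares.

4n^2(3n+5z)(3n-5z)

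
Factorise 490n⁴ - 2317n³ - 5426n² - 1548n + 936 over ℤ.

(2n - 13)(5n + 6)(7n + 6)(7n - 2)

Trying the rational-root candidates, n = 13/2 is a root, so (2n - 13) divides it; the quotient is 245n³ + 434n² + 108n - 72.
Continuing, n = -6/7 is a root, so (7n + 6) is a factor; dividing leaves 35n² + 32n - 12.
The remaining quadratic factors as (7n - 2)(5n + 6).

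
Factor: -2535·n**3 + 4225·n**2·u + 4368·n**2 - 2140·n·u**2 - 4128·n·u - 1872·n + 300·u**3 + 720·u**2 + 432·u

Group: 13·n·(-195·n**2 + 280·n·u + 336·n - 100·u**2 - 240·u - 144) - 3·u·(-195·n**2 + 280·n·u + 336·n - 100·u**2 - 240·u - 144); both groups contain (-195·n**2 + 280·n·u + 336·n - 100·u**2 - 240·u - 144), so (13·n - 3·u) is a factor with cofactor -195·n**2 + 280·n·u + 336·n - 100·u**2 - 240·u - 144.
The cofactor groups again: -195·n**2 + 280·n·u + 336·n - 100·u**2 - 240·u - 144 = -15·n·(13·n - 10·u - 12) + (10·u + 12)·(13·n - 10·u - 12); both groups contain (13·n - 10·u - 12), giving -(15·n - 10·u - 12)·(13·n - 10·u - 12).

-(13·n - 10·u - 12)·(13·n - 3·u)·(15·n - 10·u - 12)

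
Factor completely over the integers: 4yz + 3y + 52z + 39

Group as (4yz + 3y) + (52z + 39) = y(4z + 3) + 13(4z + 3).
Both groups share the factor (4z + 3).

(4z + 3)(y + 13)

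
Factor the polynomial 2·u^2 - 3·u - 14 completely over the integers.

Need a pair with product 2·(-14) = -28 and sum -3: that's 4 and -7.
Split the middle term: 2·u^2 + 4·u - 7·u - 14 = 2·u·(u + 2) - 7·(u + 2).

(2·u - 7)·(u + 2)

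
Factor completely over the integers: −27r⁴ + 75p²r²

Factor out 3r², leaving 25p² − 9r², which is a difference of two squares.

3r²(5p + 3r)(5p − 3r)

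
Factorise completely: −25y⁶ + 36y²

Every term has a factor of y²; factoring it out leaves −25y⁴ + 36.
Recognize a difference of squares with the parts 6 and 5y².

−y²(5y² + 6)(5y² − 6)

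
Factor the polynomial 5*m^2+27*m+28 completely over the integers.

(5*m+7)*(m+4)

Need a pair with product 5·28 = 140 and sum 27: that's 7 and 20.
Split the middle term: 5*m^2+7*m + 20*m+28 = m*(5*m+7) + 4*(5*m+7).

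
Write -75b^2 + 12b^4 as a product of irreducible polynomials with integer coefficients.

3b^2(2b + 5)(2b - 5)

Factor out 3b^2, leaving 4b^2 - 25, which is a difference of two squares.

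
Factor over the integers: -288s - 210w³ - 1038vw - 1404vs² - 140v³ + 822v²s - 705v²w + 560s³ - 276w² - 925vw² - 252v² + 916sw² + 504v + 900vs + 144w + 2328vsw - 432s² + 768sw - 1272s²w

-(4v - 10s + 7w + 12)(5v - 14s + 15w - 6)(7v - 4s + 2w)

Group: 5v(-28v² + 86vs - 57vw - 84v - 40s² + 48sw + 48s - 14w² - 24w) + (-14s + 15w - 6)(-28v² + 86vs - 57vw - 84v - 40s² + 48sw + 48s - 14w² - 24w); both groups contain (-28v² + 86vs - 57vw - 84v - 40s² + 48sw + 48s - 14w² - 24w), so (5v - 14s + 15w - 6) is a factor with cofactor -28v² + 86vs - 57vw - 84v - 40s² + 48sw + 48s - 14w² - 24w.
The cofactor groups again: -28v² + 86vs - 57vw - 84v - 40s² + 48sw + 48s - 14w² - 24w = -4v(7v - 4s + 2w) + (10s - 7w - 12)(7v - 4s + 2w); both groups contain (7v - 4s + 2w), giving -(4v - 10s + 7w + 12)(7v - 4s + 2w).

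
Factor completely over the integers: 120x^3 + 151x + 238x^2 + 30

Trying the rational-root candidates, x = -2/5 is a root, so (5x + 2) divides it; the quotient is 24x^2 + 38x + 15.
The remaining quadratic factors as (4x + 3)(6x + 5).

(4x + 3)(5x + 2)(6x + 5)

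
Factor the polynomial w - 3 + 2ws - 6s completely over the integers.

Group as (2ws + w) + (-6s - 3) = w(2s + 1) - 3(2s + 1).
Both groups share the factor (2s + 1).

(2s + 1)(w - 3)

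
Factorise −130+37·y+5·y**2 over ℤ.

(5·y−13)·(y+10)

Need a pair with product 5·(−130) = −650 and sum 37: that's 50 and −13.
Split the middle term: 5·y**2+50·y − 13·y−130 = 5·y·(y+10) − 13·(y+10).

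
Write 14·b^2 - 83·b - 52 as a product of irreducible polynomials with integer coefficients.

Need a pair with product 14·(-52) = -728 and sum -83: that's -91 and 8.
Split the middle term: 14·b^2 - 91·b + 8·b - 52 = 7·b·(2·b - 13) + 4·(2·b - 13).

(2·b - 13)·(7·b + 4)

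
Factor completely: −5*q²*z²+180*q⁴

5*q²*(6*q+z)*(6*q−z)

Every term has a factor of 5*q². Then 36*q²−z² = (6*q)² − (z)².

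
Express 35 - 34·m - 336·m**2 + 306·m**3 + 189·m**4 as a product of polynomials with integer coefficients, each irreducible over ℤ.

(3·m + 1)·(3·m + 7)·(3·m - 1)·(7·m - 5)

Testing divisors of the constant over divisors of the leading coefficient, m = -7/3 is a root, so (3·m + 7) divides it; the quotient is 63·m**3 - 45·m**2 - 7·m + 5.
Then m = 1/3 is a root, giving the factor (3·m - 1) and quotient 21·m**2 - 8·m - 5.
The remaining quadratic factors as (7·m - 5)(3·m + 1).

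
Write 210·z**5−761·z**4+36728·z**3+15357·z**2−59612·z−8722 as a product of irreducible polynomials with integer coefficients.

(5·z+7)·(6·z−7)·(7·z+1)·(z**2−4·z+178)

Trying the rational-root candidates, z = −1/7 is a root, so (7·z+1) is a factor; dividing leaves 30·z**4−113·z**3+5263·z**2+1442·z−8722.
Next, z = 7/6 is a root, so (6·z−7) is a factor; dividing leaves 5·z**3−13·z**2+862·z+1246.
Continuing, z = −7/5 is a root, so (5·z+7) divides it; the quotient is z**2−4·z+178.
The quadratic z**2−4·z+178 has discriminant −696 < 0 and is irreducible over ℤ.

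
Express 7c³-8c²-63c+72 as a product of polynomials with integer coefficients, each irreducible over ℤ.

Trying the rational-root candidates, c = 3 is a root, so (c-3) divides it; the quotient is 7c²+13c-24.
The remaining quadratic factors as (c+3)(7c-8).

(7c-8)(c+3)(c-3)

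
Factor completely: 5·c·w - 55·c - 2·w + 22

(5·c - 2)·(w - 11)

Group as (5·c·w - 55·c) + (-2·w + 22) = 5·c·(w - 11) - 2·(w - 11).
Both groups share the factor (w - 11).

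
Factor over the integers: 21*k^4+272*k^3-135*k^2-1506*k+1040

(3*k+8)*(7*k-5)*(k+13)*(k-2)

Among the possible rational roots, k = 5/7 is a root, giving the factor (7*k-5) and quotient 3*k^3+41*k^2+10*k-208.
Then k = -8/3 is a root, so (3*k+8) divides it; the quotient is k^2+11*k-26.
The remaining quadratic factors as (k+13)(k-2).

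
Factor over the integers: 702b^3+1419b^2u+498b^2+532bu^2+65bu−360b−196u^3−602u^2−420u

(13b+14u+15)(6b+7u)(9b−2u−4)

Group: 13b(54b^2+51bu−24b−14u^2−28u) + (14u+15)(54b^2+51bu−24b−14u^2−28u); both groups contain (54b^2+51bu−24b−14u^2−28u), so (13b+14u+15) is a factor with cofactor 54b^2+51bu−24b−14u^2−28u.
The cofactor groups again: 54b^2+51bu−24b−14u^2−28u = 6b(9b−2u−4) + 7u(9b−2u−4); both groups contain (9b−2u−4), giving (6b+7u)(9b−2u−4).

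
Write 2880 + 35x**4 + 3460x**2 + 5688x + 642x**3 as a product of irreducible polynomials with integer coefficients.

By the rational root theorem, x = -10 is a root, so (x + 10) divides it; the quotient is 35x**3 + 292x**2 + 540x + 288.
Continuing, x = -6/5 is a root, giving the factor (5x + 6) and quotient 7x**2 + 50x + 48.
The remaining quadratic factors as (x + 6)(7x + 8).

(5x + 6)(7x + 8)(x + 10)(x + 6)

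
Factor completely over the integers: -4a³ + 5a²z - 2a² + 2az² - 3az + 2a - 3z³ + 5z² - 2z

-(4a + 3z - 2)(a - z)(a - z + 1)

Group: a(-4a² + az - 2a + 3z² - 5z + 2) - z(-4a² + az - 2a + 3z² - 5z + 2); both groups contain (-4a² + az - 2a + 3z² - 5z + 2), so (a - z) is a factor with cofactor -4a² + az - 2a + 3z² - 5z + 2.
The cofactor groups again: -4a² + az - 2a + 3z² - 5z + 2 = -4a(a - z + 1) + (-3z + 2)(a - z + 1); both groups contain (a - z + 1), giving -(4a + 3z - 2)(a - z + 1).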